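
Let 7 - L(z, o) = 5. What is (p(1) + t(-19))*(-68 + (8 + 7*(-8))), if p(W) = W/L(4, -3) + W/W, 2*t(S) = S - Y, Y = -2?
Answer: 812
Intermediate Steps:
L(z, o) = 2 (L(z, o) = 7 - 1*5 = 7 - 5 = 2)
t(S) = 1 + S/2 (t(S) = (S - 1*(-2))/2 = (S + 2)/2 = (2 + S)/2 = 1 + S/2)
p(W) = 1 + W/2 (p(W) = W/2 + W/W = W*(1/2) + 1 = W/2 + 1 = 1 + W/2)
(p(1) + t(-19))*(-68 + (8 + 7*(-8))) = ((1 + (1/2)*1) + (1 + (1/2)*(-19)))*(-68 + (8 + 7*(-8))) = ((1 + 1/2) + (1 - 19/2))*(-68 + (8 - 56)) = (3/2 - 17/2)*(-68 - 48) = -7*(-116) = 812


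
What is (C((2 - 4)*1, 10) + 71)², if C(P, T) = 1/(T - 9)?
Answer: 5184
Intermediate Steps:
C(P, T) = 1/(-9 + T)
(C((2 - 4)*1, 10) + 71)² = (1/(-9 + 10) + 71)² = (1/1 + 71)² = (1 + 71)² = 72² = 5184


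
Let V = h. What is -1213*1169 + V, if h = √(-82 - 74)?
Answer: -1417997 + 2*I*√39 ≈ -1.418e+6 + 12.49*I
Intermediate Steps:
h = 2*I*√39 (h = √(-156) = 2*I*√39 ≈ 12.49*I)
V = 2*I*√39 ≈ 12.49*I
-1213*1169 + V = -1213*1169 + 2*I*√39 = -1417997 + 2*I*√39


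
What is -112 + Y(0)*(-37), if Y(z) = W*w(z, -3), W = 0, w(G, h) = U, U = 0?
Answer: -112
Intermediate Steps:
w(G, h) = 0
Y(z) = 0 (Y(z) = 0*0 = 0)
-112 + Y(0)*(-37) = -112 + 0*(-37) = -112 + 0 = -112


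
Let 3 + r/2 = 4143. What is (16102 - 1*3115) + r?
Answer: 21267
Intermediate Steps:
r = 8280 (r = -6 + 2*4143 = -6 + 8286 = 8280)
(16102 - 1*3115) + r = (16102 - 1*3115) + 8280 = (16102 - 3115) + 8280 = 12987 + 8280 = 21267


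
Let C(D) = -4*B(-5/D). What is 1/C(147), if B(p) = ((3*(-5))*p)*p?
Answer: 7203/500 ≈ 14.406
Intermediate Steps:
B(p) = -15*p² (B(p) = (-15*p)*p = -15*p²)
C(D) = 1500/D² (C(D) = -(-60)*(-5/D)² = -(-60)*25/D² = -(-1500)/D² = 1500/D²)
1/C(147) = 1/(1500/147²) = 1/(1500*(1/21609)) = 1/(500/7203) = 7203/500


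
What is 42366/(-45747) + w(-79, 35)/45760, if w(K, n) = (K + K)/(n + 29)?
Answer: -69164989/74680320 ≈ -0.92615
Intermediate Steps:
w(K, n) = 2*K/(29 + n) (w(K, n) = (2*K)/(29 + n) = 2*K/(29 + n))
42366/(-45747) + w(-79, 35)/45760 = 42366/(-45747) + (2*(-79)/(29 + 35))/45760 = 42366*(-1/45747) + (2*(-79)/64)*(1/45760) = -614/663 + (2*(-79)*(1/64))*(1/45760) = -614/663 - 79/32*1/45760 = -614/663 - 79/1464320 = -69164989/74680320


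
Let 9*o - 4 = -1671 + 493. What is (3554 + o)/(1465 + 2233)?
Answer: 15406/16641 ≈ 0.92579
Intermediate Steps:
o = -1174/9 (o = 4/9 + (-1671 + 493)/9 = 4/9 + (⅑)*(-1178) = 4/9 - 1178/9 = -1174/9 ≈ -130.44)
(3554 + o)/(1465 + 2233) = (3554 - 1174/9)/(1465 + 2233) = (30812/9)/3698 = (30812/9)*(1/3698) = 15406/16641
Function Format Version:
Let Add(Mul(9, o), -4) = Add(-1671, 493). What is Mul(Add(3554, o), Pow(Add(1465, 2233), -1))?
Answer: Rational(15406, 16641) ≈ 0.92579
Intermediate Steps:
o = Rational(-1174, 9) (o = Add(Rational(4, 9), Mul(Rational(1, 9), Add(-1671, 493))) = Add(Rational(4, 9), Mul(Rational(1, 9), -1178)) = Add(Rational(4, 9), Rational(-1178, 9)) = Rational(-1174, 9) ≈ -130.44)
Mul(Add(3554, o), Pow(Add(1465, 2233), -1)) = Mul(Add(3554, Rational(-1174, 9)), Pow(Add(1465, 2233), -1)) = Mul(Rational(30812, 9), Pow(3698, -1)) = Mul(Rational(30812, 9), Rational(1, 3698)) = Rational(15406, 16641)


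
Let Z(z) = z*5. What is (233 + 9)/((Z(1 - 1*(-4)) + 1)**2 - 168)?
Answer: 121/254 ≈ 0.47638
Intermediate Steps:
Z(z) = 5*z
(233 + 9)/((Z(1 - 1*(-4)) + 1)**2 - 168) = (233 + 9)/((5*(1 - 1*(-4)) + 1)**2 - 168) = 242/((5*(1 + 4) + 1)**2 - 168) = 242/((5*5 + 1)**2 - 168) = 242/((25 + 1)**2 - 168) = 242/(26**2 - 168) = 242/(676 - 168) = 242/508 = 242*(1/508) = 121/254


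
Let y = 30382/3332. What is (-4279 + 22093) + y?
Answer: 29693315/1666 ≈ 17823.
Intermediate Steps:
y = 15191/1666 (y = 30382*(1/3332) = 15191/1666 ≈ 9.1182)
(-4279 + 22093) + y = (-4279 + 22093) + 15191/1666 = 17814 + 15191/1666 = 29693315/1666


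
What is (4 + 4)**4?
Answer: 4096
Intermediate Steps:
(4 + 4)**4 = 8**4 = 4096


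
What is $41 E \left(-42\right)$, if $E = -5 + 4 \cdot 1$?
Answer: $1722$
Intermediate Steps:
$E = -1$ ($E = -5 + 4 = -1$)
$41 E \left(-42\right) = 41 \left(-1\right) \left(-42\right) = \left(-41\right) \left(-42\right) = 1722$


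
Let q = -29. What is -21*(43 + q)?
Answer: -294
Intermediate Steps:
-21*(43 + q) = -21*(43 - 29) = -21*14 = -294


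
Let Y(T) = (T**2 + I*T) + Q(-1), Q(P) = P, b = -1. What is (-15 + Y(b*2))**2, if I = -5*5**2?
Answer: 56644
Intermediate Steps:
I = -125 (I = -5*25 = -125)
Y(T) = -1 + T**2 - 125*T (Y(T) = (T**2 - 125*T) - 1 = -1 + T**2 - 125*T)
(-15 + Y(b*2))**2 = (-15 + (-1 + (-1*2)**2 - (-125)*2))**2 = (-15 + (-1 + (-2)**2 - 125*(-2)))**2 = (-15 + (-1 + 4 + 250))**2 = (-15 + 253)**2 = 238**2 = 56644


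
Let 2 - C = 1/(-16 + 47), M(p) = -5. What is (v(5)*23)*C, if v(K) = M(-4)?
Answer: -7015/31 ≈ -226.29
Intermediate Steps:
C = 61/31 (C = 2 - 1/(-16 + 47) = 2 - 1/31 = 61/31 ≈ 1.9677)
v(K) = -5
(v(5)*23)*C = -5*23*(61/31) = -115*61/31 = -7015/31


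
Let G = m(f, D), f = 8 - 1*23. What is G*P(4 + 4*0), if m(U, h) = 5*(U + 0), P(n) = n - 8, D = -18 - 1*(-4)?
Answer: 300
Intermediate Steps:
D = -14 (D = -18 + 4 = -14)
f = -15 (f = 8 - 23 = -15)
P(n) = -8 + n
m(U, h) = 5*U
G = -75 (G = 5*(-15) = -75)
G*P(4 + 4*0) = -75*(-8 + (4 + 4*0)) = -75*(-8 + (4 + 0)) = -75*(-8 + 4) = -75*(-4) = 300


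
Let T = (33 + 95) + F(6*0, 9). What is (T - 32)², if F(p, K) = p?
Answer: 9216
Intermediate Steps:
T = 128 (T = (33 + 95) + 6*0 = 128 + 0 = 128)
(T - 32)² = (128 - 32)² = 96² = 9216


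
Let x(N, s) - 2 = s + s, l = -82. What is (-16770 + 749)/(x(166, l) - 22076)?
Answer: 16021/22238 ≈ 0.72043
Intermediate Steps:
x(N, s) = 2 + 2*s (x(N, s) = 2 + (s + s) = 2 + 2*s)
(-16770 + 749)/(x(166, l) - 22076) = (-16770 + 749)/((2 + 2*(-82)) - 22076) = -16021/((2 - 164) - 22076) = -16021/(-162 - 22076) = -16021/(-22238) = -16021*(-1/22238) = 16021/22238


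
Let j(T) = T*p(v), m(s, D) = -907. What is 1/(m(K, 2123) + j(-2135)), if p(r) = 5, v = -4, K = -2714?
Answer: -1/11582 ≈ -8.6341e-5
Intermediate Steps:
j(T) = 5*T (j(T) = T*5 = 5*T)
1/(m(K, 2123) + j(-2135)) = 1/(-907 + 5*(-2135)) = 1/(-907 - 10675) = 1/(-11582) = -1/11582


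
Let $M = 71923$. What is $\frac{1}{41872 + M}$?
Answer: $\frac{1}{113795} \approx 8.7877 \cdot 10^{-6}$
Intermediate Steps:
$\frac{1}{41872 + M} = \frac{1}{41872 + 71923} = \frac{1}{113795}$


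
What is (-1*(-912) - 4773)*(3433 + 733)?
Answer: -16084926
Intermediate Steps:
(-1*(-912) - 4773)*(3433 + 733) = (912 - 4773)*4166 = -3861*4166 = -16084926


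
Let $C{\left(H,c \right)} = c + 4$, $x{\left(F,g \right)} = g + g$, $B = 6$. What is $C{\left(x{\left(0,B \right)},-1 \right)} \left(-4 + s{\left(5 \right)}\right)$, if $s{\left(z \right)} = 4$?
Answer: $0$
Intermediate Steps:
$x{\left(F,g \right)} = 2 g$
$C{\left(H,c \right)} = 4 + c$
$C{\left(x{\left(0,B \right)},-1 \right)} \left(-4 + s{\left(5 \right)}\right) = \left(4 - 1\right) \left(-4 + 4\right) = 3 \cdot 0 = 0$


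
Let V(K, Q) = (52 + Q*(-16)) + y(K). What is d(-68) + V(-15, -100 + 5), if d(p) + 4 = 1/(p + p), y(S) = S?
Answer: 211207/136 ≈ 1553.0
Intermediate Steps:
d(p) = -4 + 1/(2*p) (d(p) = -4 + 1/(p + p) = -4 + 1/(2*p))
V(K, Q) = 52 + K - 16*Q (V(K, Q) = (52 + Q*(-16)) + K = (52 - 16*Q) + K = 52 + K - 16*Q)
d(-68) + V(-15, -100 + 5) = (-4 + (1/2)/(-68)) + (52 - 15 - 16*(-100 + 5)) = (-4 + (1/2)*(-1/68)) + (52 - 15 - 16*(-95)) = (-4 - 1/136) + (52 - 15 + 1520) = -545/136 + 1557 = 211207/136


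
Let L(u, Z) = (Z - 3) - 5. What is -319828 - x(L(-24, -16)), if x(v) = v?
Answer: -319804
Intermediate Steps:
L(u, Z) = -8 + Z (L(u, Z) = (-3 + Z) - 5 = -8 + Z)
-319828 - x(L(-24, -16)) = -319828 - (-8 - 16) = -319828 - 1*(-24) = -319828 + 24 = -319804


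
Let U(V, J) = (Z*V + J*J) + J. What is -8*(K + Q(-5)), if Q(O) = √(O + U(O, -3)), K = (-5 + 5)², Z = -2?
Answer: -8*√11 ≈ -26.533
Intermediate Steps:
U(V, J) = J + J² - 2*V (U(V, J) = (-2*V + J*J) + J = (-2*V + J²) + J = (J² - 2*V) + J = J + J² - 2*V)
K = 0 (K = 0² = 0)
Q(O) = √(6 - O) (Q(O) = √(O + (-3 + (-3)² - 2*O)) = √(O + (-3 + 9 - 2*O)) = √(O + (6 - 2*O)) = √(6 - O))
-8*(K + Q(-5)) = -8*(0 + √(6 - 1*(-5))) = -8*(0 + √(6 + 5)) = -8*(0 + √11) = -8*√11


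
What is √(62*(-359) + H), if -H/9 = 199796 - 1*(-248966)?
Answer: 2*I*√1015279 ≈ 2015.2*I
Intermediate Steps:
H = -4038858 (H = -9*(199796 - 1*(-248966)) = -9*(199796 + 248966) = -9*448762 = -4038858)
√(62*(-359) + H) = √(62*(-359) - 4038858) = √(-22258 - 4038858) = √(-4061116) = 2*I*√1015279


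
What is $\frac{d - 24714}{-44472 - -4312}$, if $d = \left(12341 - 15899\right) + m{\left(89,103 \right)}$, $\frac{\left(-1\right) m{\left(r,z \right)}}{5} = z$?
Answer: $\frac{28787}{40160} \approx 0.71681$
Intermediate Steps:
$m{\left(r,z \right)} = - 5 z$
$d = -4073$ ($d = \left(12341 - 15899\right) - 515 = -3558 - 515 = -4073$)
$\frac{d - 24714}{-44472 - -4312} = \frac{-4073 - 24714}{-44472 - -4312} = - \frac{28787}{-44472 + \left(-16360 + 20672\right)} = - \frac{28787}{-44472 + 4312} = - \frac{28787}{-40160} = \left(-28787\right) \left(- \frac{1}{40160}\right) = \frac{28787}{40160}$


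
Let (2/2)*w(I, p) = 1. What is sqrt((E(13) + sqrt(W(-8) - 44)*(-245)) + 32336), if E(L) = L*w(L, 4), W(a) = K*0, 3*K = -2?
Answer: sqrt(32349 - 490*I*sqrt(11)) ≈ 179.92 - 4.5164*I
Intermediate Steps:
K = -2/3 (K = (1/3)*(-2) = -2/3 ≈ -0.66667)
w(I, p) = 1
W(a) = 0 (W(a) = -2/3*0 = 0)
E(L) = L (E(L) = L*1 = L)
sqrt((E(13) + sqrt(W(-8) - 44)*(-245)) + 32336) = sqrt((13 + sqrt(0 - 44)*(-245)) + 32336) = sqrt((13 + sqrt(-44)*(-245)) + 32336) = sqrt((13 + (2*I*sqrt(11))*(-245)) + 32336) = sqrt((13 - 490*I*sqrt(11)) + 32336) = sqrt(32349 - 490*I*sqrt(11))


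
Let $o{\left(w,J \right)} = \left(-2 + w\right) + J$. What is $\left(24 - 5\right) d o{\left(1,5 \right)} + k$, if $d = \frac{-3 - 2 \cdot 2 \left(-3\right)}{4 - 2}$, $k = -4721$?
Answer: $-4379$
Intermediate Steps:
$o{\left(w,J \right)} = -2 + J + w$
$d = \frac{9}{2}$ ($d = \frac{-3 - -12}{2} = \left(-3 + 12\right) \frac{1}{2} = 9 \cdot \frac{1}{2} = \frac{9}{2} \approx 4.5$)
$\left(24 - 5\right) d o{\left(1,5 \right)} + k = \left(24 - 5\right) \frac{9 \left(-2 + 5 + 1\right)}{2} - 4721 = 19 \cdot \frac{9}{2} \cdot 4 - 4721 = 19 \cdot 18 - 4721 = 342 - 4721 = -4379$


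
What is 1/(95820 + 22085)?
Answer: 1/117905 ≈ 8.4814e-6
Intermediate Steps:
1/(95820 + 22085) = 1/117905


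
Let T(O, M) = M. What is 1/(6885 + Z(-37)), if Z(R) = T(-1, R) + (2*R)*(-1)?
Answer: 1/6922 ≈ 0.00014447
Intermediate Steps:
Z(R) = -R (Z(R) = R + (2*R)*(-1) = R - 2*R = -R)
1/(6885 + Z(-37)) = 1/(6885 - 1*(-37)) = 1/(6885 + 37) = 1/6922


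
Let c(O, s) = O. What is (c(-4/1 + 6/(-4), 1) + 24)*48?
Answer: 888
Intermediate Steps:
(c(-4/1 + 6/(-4), 1) + 24)*48 = ((-4/1 + 6/(-4)) + 24)*48 = ((-4*1 + 6*(-¼)) + 24)*48 = ((-4 - 3/2) + 24)*48 = (-11/2 + 24)*48 = (37/2)*48 = 888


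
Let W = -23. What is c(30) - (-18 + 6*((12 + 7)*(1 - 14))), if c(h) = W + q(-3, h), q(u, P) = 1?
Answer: 1478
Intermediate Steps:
c(h) = -22 (c(h) = -23 + 1 = -22)
c(30) - (-18 + 6*((12 + 7)*(1 - 14))) = -22 - (-18 + 6*((12 + 7)*(1 - 14))) = -22 - (-18 + 6*(19*(-13))) = -22 - (-18 + 6*(-247)) = -22 - (-18 - 1482) = -22 - 1*(-1500) = -22 + 1500 = 1478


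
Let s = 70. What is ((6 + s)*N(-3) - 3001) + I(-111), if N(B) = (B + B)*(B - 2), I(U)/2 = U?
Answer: -943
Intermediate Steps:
I(U) = 2*U
N(B) = 2*B*(-2 + B) (N(B) = (2*B)*(-2 + B) = 2*B*(-2 + B))
((6 + s)*N(-3) - 3001) + I(-111) = ((6 + 70)*(2*(-3)*(-2 - 3)) - 3001) + 2*(-111) = (76*(2*(-3)*(-5)) - 3001) - 222 = (76*30 - 3001) - 222 = (2280 - 3001) - 222 = -721 - 222 = -943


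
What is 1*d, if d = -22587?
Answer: -22587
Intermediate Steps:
1*d = 1*(-22587) = -22587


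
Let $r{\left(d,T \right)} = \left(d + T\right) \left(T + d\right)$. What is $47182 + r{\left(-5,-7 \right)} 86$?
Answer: $59566$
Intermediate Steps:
$r{\left(d,T \right)} = \left(T + d\right)^{2}$ ($r{\left(d,T \right)} = \left(T + d\right) \left(T + d\right) = \left(T + d\right)^{2}$)
$47182 + r{\left(-5,-7 \right)} 86 = 47182 + \left(-7 - 5\right)^{2} \cdot 86 = 47182 + \left(-12\right)^{2} \cdot 86 = 47182 + 144 \cdot 86 = 47182 + 12384 = 59566$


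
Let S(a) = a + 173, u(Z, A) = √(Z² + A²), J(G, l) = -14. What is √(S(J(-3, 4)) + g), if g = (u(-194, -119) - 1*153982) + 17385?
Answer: √(-136438 + √51797) ≈ 369.07*I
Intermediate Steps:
u(Z, A) = √(A² + Z²)
S(a) = 173 + a
g = -136597 + √51797 (g = (√((-119)² + (-194)²) - 1*153982) + 17385 = (√(14161 + 37636) - 153982) + 17385 = (√51797 - 153982) + 17385 = (-153982 + √51797) + 17385 = -136597 + √51797 ≈ -1.3637e+5)
√(S(J(-3, 4)) + g) = √((173 - 14) + (-136597 + √51797)) = √(159 + (-136597 + √51797)) = √(-136438 + √51797)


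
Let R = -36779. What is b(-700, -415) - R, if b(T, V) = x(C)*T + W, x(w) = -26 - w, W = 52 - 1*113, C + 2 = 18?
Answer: 66118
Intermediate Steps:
C = 16 (C = -2 + 18 = 16)
W = -61 (W = 52 - 113 = -61)
b(T, V) = -61 - 42*T (b(T, V) = (-26 - 1*16)*T - 61 = (-26 - 16)*T - 61 = -42*T - 61 = -61 - 42*T)
b(-700, -415) - R = (-61 - 42*(-700)) - 1*(-36779) = (-61 + 29400) + 36779 = 29339 + 36779 = 66118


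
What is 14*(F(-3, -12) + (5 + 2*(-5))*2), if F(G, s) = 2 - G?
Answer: -70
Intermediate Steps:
14*(F(-3, -12) + (5 + 2*(-5))*2) = 14*((2 - 1*(-3)) + (5 + 2*(-5))*2) = 14*((2 + 3) + (5 - 10)*2) = 14*(5 - 5*2) = 14*(5 - 10) = 14*(-5) = -70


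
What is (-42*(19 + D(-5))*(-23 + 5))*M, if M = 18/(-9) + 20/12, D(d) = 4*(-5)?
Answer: 252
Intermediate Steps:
D(d) = -20
M = -1/3 (M = 18*(-1/9) + 20*(1/12) = -2 + 5/3 = -1/3 ≈ -0.33333)
(-42*(19 + D(-5))*(-23 + 5))*M = -42*(19 - 20)*(-23 + 5)*(-1/3) = -(-42)*(-18)*(-1/3) = -42*18*(-1/3) = -756*(-1/3) = 252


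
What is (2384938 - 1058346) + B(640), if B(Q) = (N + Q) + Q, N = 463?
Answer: 1328335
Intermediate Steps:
B(Q) = 463 + 2*Q (B(Q) = (463 + Q) + Q = 463 + 2*Q)
(2384938 - 1058346) + B(640) = (2384938 - 1058346) + (463 + 2*640) = 1326592 + (463 + 1280) = 1326592 + 1743 = 1328335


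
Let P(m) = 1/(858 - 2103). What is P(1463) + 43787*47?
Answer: 2562196304/1245 ≈ 2.0580e+6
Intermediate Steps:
P(m) = -1/1245 (P(m) = 1/(-1245) = -1/1245)
P(1463) + 43787*47 = -1/1245 + 43787*47 = -1/1245 + 2057989 = 2562196304/1245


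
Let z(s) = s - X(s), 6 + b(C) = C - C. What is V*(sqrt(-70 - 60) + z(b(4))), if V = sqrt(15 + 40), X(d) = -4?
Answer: sqrt(55)*(-2 + I*sqrt(130)) ≈ -14.832 + 84.558*I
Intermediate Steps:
V = sqrt(55) ≈ 7.4162
b(C) = -6 (b(C) = -6 + (C - C) = -6 + 0 = -6)
z(s) = 4 + s (z(s) = s - 1*(-4) = s + 4 = 4 + s)
V*(sqrt(-70 - 60) + z(b(4))) = sqrt(55)*(sqrt(-70 - 60) + (4 - 6)) = sqrt(55)*(sqrt(-130) - 2) = sqrt(55)*(I*sqrt(130) - 2) = sqrt(55)*(-2 + I*sqrt(130))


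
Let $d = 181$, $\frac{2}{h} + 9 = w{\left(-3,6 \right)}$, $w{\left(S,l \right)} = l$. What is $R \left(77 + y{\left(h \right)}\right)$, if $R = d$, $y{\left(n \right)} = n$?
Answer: $\frac{41449}{3} \approx 13816.0$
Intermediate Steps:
$h = - \frac{2}{3}$ ($h = \frac{2}{-9 + 6} = \frac{2}{-3} = 2 \left(- \frac{1}{3}\right) = - \frac{2}{3} \approx -0.66667$)
$R = 181$
$R \left(77 + y{\left(h \right)}\right) = 181 \left(77 - \frac{2}{3}\right) = 181 \cdot \frac{229}{3} = \frac{41449}{3}$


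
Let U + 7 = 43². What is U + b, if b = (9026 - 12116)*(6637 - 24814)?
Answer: 56168772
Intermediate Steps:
b = 56166930 (b = -3090*(-18177) = 56166930)
U = 1842 (U = -7 + 43² = -7 + 1849 = 1842)
U + b = 1842 + 56166930 = 56168772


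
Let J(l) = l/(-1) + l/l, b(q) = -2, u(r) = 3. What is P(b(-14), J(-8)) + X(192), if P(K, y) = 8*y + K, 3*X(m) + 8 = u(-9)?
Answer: 205/3 ≈ 68.333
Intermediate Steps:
X(m) = -5/3 (X(m) = -8/3 + (⅓)*3 = -8/3 + 1 = -5/3)
J(l) = 1 - l (J(l) = l*(-1) + 1 = -l + 1 = 1 - l)
P(K, y) = K + 8*y
P(b(-14), J(-8)) + X(192) = (-2 + 8*(1 - 1*(-8))) - 5/3 = (-2 + 8*(1 + 8)) - 5/3 = (-2 + 8*9) - 5/3 = (-2 + 72) - 5/3 = 70 - 5/3 = 205/3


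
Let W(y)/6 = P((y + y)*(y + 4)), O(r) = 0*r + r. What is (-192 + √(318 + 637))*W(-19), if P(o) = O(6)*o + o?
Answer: -4596480 + 23940*√955 ≈ -3.8567e+6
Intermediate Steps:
O(r) = r (O(r) = 0 + r = r)
P(o) = 7*o (P(o) = 6*o + o = 7*o)
W(y) = 84*y*(4 + y) (W(y) = 6*(7*((y + y)*(y + 4))) = 6*(7*((2*y)*(4 + y))) = 6*(7*(2*y*(4 + y))) = 6*(14*y*(4 + y)) = 84*y*(4 + y))
(-192 + √(318 + 637))*W(-19) = (-192 + √(318 + 637))*(84*(-19)*(4 - 19)) = (-192 + √955)*(84*(-19)*(-15)) = (-192 + √955)*23940 = -4596480 + 23940*√955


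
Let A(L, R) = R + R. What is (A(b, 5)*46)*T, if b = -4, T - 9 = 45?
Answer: 24840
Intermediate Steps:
T = 54 (T = 9 + 45 = 54)
A(L, R) = 2*R
(A(b, 5)*46)*T = ((2*5)*46)*54 = (10*46)*54 = 460*54 = 24840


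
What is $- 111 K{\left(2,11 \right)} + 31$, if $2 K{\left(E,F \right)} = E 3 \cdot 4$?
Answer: $-1301$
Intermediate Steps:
$K{\left(E,F \right)} = 6 E$ ($K{\left(E,F \right)} = \frac{E 3 \cdot 4}{2} = \frac{3 E 4}{2} = \frac{12 E}{2} = 6 E$)
$- 111 K{\left(2,11 \right)} + 31 = - 111 \cdot 6 \cdot 2 + 31 = \left(-111\right) 12 + 31 = -1332 + 31 = -1301$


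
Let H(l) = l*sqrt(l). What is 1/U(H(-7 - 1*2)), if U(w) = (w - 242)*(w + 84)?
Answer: -7019/153865335 - 474*I/51288445 ≈ -4.5618e-5 - 9.2418e-6*I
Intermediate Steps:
H(l) = l**(3/2)
U(w) = (-242 + w)*(84 + w)
1/U(H(-7 - 1*2)) = 1/(-20328 + ((-7 - 1*2)**(3/2))**2 - 158*(-7 - 1*2)**(3/2)) = 1/(-20328 + ((-7 - 2)**(3/2))**2 - 158*(-7 - 2)**(3/2)) = 1/(-20328 + ((-9)**(3/2))**2 - (-4266)*I) = 1/(-20328 + (-27*I)**2 - (-4266)*I) = 1/(-20328 - 729 + 4266*I) = 1/(-21057 + 4266*I) = (-21057 - 4266*I)/461596005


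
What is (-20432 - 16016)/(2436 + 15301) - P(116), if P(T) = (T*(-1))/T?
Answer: -18711/17737 ≈ -1.0549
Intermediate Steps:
P(T) = -1 (P(T) = (-T)/T = -1)
(-20432 - 16016)/(2436 + 15301) - P(116) = (-20432 - 16016)/(2436 + 15301) - 1*(-1) = -36448/17737 + 1 = -18711/17737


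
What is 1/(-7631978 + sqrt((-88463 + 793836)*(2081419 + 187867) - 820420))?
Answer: -3815989/28323197969613 - 7*sqrt(32667188842)/56646395939226 ≈ -1.5706e-7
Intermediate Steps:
1/(-7631978 + sqrt((-88463 + 793836)*(2081419 + 187867) - 820420)) = 1/(-7631978 + sqrt(705373*2269286 - 820420)) = 1/(-7631978 + sqrt(1600693073678 - 820420)) = 1/(-7631978 + sqrt(1600692253258)) = 1/(-7631978 + 7*sqrt(32667188842))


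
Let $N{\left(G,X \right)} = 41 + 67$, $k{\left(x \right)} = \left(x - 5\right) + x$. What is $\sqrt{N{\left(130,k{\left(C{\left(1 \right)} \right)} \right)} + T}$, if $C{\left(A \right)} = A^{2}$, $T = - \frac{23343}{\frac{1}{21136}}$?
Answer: $2 i \sqrt{123344385} \approx 22212.0 i$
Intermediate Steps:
$T = -493377648$ ($T = - 23343 \frac{1}{\frac{1}{21136}} = \left(-23343\right) 21136 = -493377648$)
$k{\left(x \right)} = -5 + 2 x$ ($k{\left(x \right)} = \left(-5 + x\right) + x = -5 + 2 x$)
$N{\left(G,X \right)} = 108$
$\sqrt{N{\left(130,k{\left(C{\left(1 \right)} \right)} \right)} + T} = \sqrt{108 - 493377648} = \sqrt{-493377540} = 2 i \sqrt{123344385}$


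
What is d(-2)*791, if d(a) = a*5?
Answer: -7910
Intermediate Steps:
d(a) = 5*a
d(-2)*791 = (5*(-2))*791 = -10*791 = -7910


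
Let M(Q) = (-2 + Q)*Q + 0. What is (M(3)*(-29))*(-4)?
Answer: 348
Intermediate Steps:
M(Q) = Q*(-2 + Q) (M(Q) = Q*(-2 + Q) + 0 = Q*(-2 + Q))
(M(3)*(-29))*(-4) = ((3*(-2 + 3))*(-29))*(-4) = ((3*1)*(-29))*(-4) = (3*(-29))*(-4) = -87*(-4) = 348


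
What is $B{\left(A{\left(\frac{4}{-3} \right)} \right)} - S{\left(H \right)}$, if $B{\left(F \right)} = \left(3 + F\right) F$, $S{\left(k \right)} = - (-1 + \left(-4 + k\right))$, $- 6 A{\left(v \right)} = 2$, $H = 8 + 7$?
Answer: $\frac{82}{9} \approx 9.1111$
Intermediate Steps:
$H = 15$
$A{\left(v \right)} = - \frac{1}{3}$ ($A{\left(v \right)} = \left(- \frac{1}{6}\right) 2 = - \frac{1}{3}$)
$S{\left(k \right)} = 5 - k$ ($S{\left(k \right)} = - (-5 + k) = 5 - k$)
$B{\left(F \right)} = F \left(3 + F\right)$
$B{\left(A{\left(\frac{4}{-3} \right)} \right)} - S{\left(H \right)} = - \frac{3 - \frac{1}{3}}{3} - \left(5 - 15\right) = \left(- \frac{1}{3}\right) \frac{8}{3} - \left(5 - 15\right) = - \frac{8}{9} - -10 = - \frac{8}{9} + 10 = \frac{82}{9}$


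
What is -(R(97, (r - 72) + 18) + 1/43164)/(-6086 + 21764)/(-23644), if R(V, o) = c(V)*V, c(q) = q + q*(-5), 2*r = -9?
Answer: -1624520303/16000490439648 ≈ -0.00010153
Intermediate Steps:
r = -9/2 (r = (½)*(-9) = -9/2 ≈ -4.5000)
c(q) = -4*q (c(q) = q - 5*q = -4*q)
R(V, o) = -4*V² (R(V, o) = (-4*V)*V = -4*V²)
-(R(97, (r - 72) + 18) + 1/43164)/(-6086 + 21764)/(-23644) = -(-4*97² + 1/43164)/(-6086 + 21764)/(-23644) = -(-4*9409 + 1/43164)/15678*(-1/23644) = -(-37636 + 1/43164)/15678*(-1/23644) = -(-1624520303)/(43164*15678)*(-1/23644) = -1*(-1624520303/676725192)*(-1/23644) = (1624520303/676725192)*(-1/23644) = -1624520303/16000490439648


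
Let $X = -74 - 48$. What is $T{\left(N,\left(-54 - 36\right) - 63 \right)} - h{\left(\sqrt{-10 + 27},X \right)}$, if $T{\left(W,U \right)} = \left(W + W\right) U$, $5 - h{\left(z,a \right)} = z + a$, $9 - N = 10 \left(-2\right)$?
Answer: $-9001 + \sqrt{17} \approx -8996.9$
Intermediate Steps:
$X = -122$
$N = 29$ ($N = 9 - 10 \left(-2\right) = 9 - -20 = 9 + 20 = 29$)
$h{\left(z,a \right)} = 5 - a - z$ ($h{\left(z,a \right)} = 5 - \left(z + a\right) = 5 - \left(a + z\right) = 5 - a - z$)
$T{\left(W,U \right)} = 2 U W$ ($T{\left(W,U \right)} = 2 W U = 2 U W$)
$T{\left(N,\left(-54 - 36\right) - 63 \right)} - h{\left(\sqrt{-10 + 27},X \right)} = 2 \left(\left(-54 - 36\right) - 63\right) 29 - \left(5 - -122 - \sqrt{-10 + 27}\right) = 2 \left(\left(-54 - 36\right) - 63\right) 29 - \left(5 + 122 - \sqrt{17}\right) = 2 \left(-90 - 63\right) 29 - \left(127 - \sqrt{17}\right) = 2 \left(-153\right) 29 - \left(127 - \sqrt{17}\right) = -8874 - \left(127 - \sqrt{17}\right) = -9001 + \sqrt{17}$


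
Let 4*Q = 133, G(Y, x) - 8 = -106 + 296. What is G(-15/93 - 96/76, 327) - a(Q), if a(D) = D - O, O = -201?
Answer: -145/4 ≈ -36.250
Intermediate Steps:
G(Y, x) = 198 (G(Y, x) = 8 + (-106 + 296) = 8 + 190 = 198)
Q = 133/4 (Q = (¼)*133 = 133/4 ≈ 33.250)
a(D) = 201 + D (a(D) = D - 1*(-201) = D + 201 = 201 + D)
G(-15/93 - 96/76, 327) - a(Q) = 198 - (201 + 133/4) = 198 - 1*937/4 = 198 - 937/4 = -145/4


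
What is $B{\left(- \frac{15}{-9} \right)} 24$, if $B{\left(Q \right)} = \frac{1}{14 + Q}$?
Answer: $\frac{72}{47} \approx 1.5319$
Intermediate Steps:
$B{\left(- \frac{15}{-9} \right)} 24 = \frac{1}{14 - \frac{15}{-9}} \cdot 24 = \frac{1}{14 - - \frac{5}{3}} \cdot 24 = \frac{1}{14 + \frac{5}{3}} \cdot 24 = \frac{1}{\frac{47}{3}} \cdot 24 = \frac{3}{47} \cdot 24 = \frac{72}{47}$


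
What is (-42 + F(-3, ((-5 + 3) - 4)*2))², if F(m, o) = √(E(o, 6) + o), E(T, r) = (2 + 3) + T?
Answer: (42 - I*√19)² ≈ 1745.0 - 366.15*I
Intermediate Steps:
E(T, r) = 5 + T
F(m, o) = √(5 + 2*o) (F(m, o) = √((5 + o) + o) = √(5 + 2*o))
(-42 + F(-3, ((-5 + 3) - 4)*2))² = (-42 + √(5 + 2*(((-5 + 3) - 4)*2)))² = (-42 + √(5 + 2*((-2 - 4)*2)))² = (-42 + √(5 + 2*(-6*2)))² = (-42 + √(5 + 2*(-12)))² = (-42 + √(5 - 24))² = (-42 + √(-19))² = (-42 + I*√19)²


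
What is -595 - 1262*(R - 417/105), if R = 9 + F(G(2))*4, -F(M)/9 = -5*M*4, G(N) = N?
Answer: -63847737/35 ≈ -1.8242e+6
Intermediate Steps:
F(M) = 180*M (F(M) = -9*(-5*M)*4 = -(-180)*M = 180*M)
R = 1449 (R = 9 + (180*2)*4 = 9 + 360*4 = 9 + 1440 = 1449)
-595 - 1262*(R - 417/105) = -595 - 1262*(1449 - 417/105) = -595 - 1262*(1449 - 417*1/105) = -595 - 1262*(1449 - 139/35) = -595 - 1262*50576/35 = -595 - 63826912/35 = -63847737/35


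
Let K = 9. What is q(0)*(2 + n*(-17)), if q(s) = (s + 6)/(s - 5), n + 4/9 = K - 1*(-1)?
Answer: 2888/15 ≈ 192.53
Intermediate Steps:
n = 86/9 (n = -4/9 + (9 - 1*(-1)) = -4/9 + (9 + 1) = -4/9 + 10 = 86/9 ≈ 9.5556)
q(s) = (6 + s)/(-5 + s)
q(0)*(2 + n*(-17)) = ((6 + 0)/(-5 + 0))*(2 + (86/9)*(-17)) = (6/(-5))*(2 - 1462/9) = -⅕*6*(-1444/9) = -6/5*(-1444/9) = 2888/15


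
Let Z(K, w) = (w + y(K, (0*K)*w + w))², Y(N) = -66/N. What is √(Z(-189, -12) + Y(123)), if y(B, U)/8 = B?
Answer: √3904249354/41 ≈ 1524.0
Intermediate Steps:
y(B, U) = 8*B
Z(K, w) = (w + 8*K)²
√(Z(-189, -12) + Y(123)) = √((-12 + 8*(-189))² - 66/123) = √((-12 - 1512)² - 66*1/123) = √((-1524)² - 22/41) = √(2322576 - 22/41) = √(95225594/41) = √3904249354/41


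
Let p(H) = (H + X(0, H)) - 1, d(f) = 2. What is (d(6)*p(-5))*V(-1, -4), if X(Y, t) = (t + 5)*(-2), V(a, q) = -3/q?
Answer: -9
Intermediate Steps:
X(Y, t) = -10 - 2*t (X(Y, t) = (5 + t)*(-2) = -10 - 2*t)
p(H) = -11 - H (p(H) = (H + (-10 - 2*H)) - 1 = (-10 - H) - 1 = -11 - H)
(d(6)*p(-5))*V(-1, -4) = (2*(-11 - 1*(-5)))*(-3/(-4)) = (2*(-11 + 5))*(-3*(-1/4)) = (2*(-6))*(3/4) = -12*3/4 = -9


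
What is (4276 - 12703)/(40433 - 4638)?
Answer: -8427/35795 ≈ -0.23542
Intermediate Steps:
(4276 - 12703)/(40433 - 4638) = -8427/35795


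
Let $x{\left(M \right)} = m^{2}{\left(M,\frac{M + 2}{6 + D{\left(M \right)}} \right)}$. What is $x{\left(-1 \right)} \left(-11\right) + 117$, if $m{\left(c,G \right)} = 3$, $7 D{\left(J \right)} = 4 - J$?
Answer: $18$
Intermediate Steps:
$D{\left(J \right)} = \frac{4}{7} - \frac{J}{7}$ ($D{\left(J \right)} = \frac{4 - J}{7} = \frac{4}{7} - \frac{J}{7}$)
$x{\left(M \right)} = 9$ ($x{\left(M \right)} = 3^{2} = 9$)
$x{\left(-1 \right)} \left(-11\right) + 117 = 9 \left(-11\right) + 117 = -99 + 117 = 18$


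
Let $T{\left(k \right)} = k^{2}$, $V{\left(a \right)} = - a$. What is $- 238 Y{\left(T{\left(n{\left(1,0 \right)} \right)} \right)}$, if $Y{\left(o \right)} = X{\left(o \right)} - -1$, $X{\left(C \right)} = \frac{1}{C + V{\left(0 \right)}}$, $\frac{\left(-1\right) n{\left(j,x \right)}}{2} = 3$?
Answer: $- \frac{4403}{18} \approx -244.61$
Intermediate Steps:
$n{\left(j,x \right)} = -6$ ($n{\left(j,x \right)} = \left(-2\right) 3 = -6$)
$X{\left(C \right)} = \frac{1}{C}$ ($X{\left(C \right)} = \frac{1}{C - 0} = \frac{1}{C + 0} = \frac{1}{C}$)
$Y{\left(o \right)} = 1 + \frac{1}{o}$ ($Y{\left(o \right)} = \frac{1}{o} - -1 = \frac{1}{o} + 1 = 1 + \frac{1}{o}$)
$- 238 Y{\left(T{\left(n{\left(1,0 \right)} \right)} \right)} = - 238 \frac{1 + \left(-6\right)^{2}}{\left(-6\right)^{2}} = - 238 \frac{1 + 36}{36} = - 238 \cdot \frac{1}{36} \cdot 37 = \left(-238\right) \frac{37}{36} = - \frac{4403}{18}$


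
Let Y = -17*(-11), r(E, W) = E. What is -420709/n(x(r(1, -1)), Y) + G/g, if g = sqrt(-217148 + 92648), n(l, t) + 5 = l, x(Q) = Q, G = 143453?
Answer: 420709/4 - 143453*I*sqrt(1245)/12450 ≈ 1.0518e+5 - 406.56*I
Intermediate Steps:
Y = 187
n(l, t) = -5 + l
g = 10*I*sqrt(1245) (g = sqrt(-124500) = 10*I*sqrt(1245) ≈ 352.85*I)
-420709/n(x(r(1, -1)), Y) + G/g = -420709/(-5 + 1) + 143453/((10*I*sqrt(1245))) = -420709/(-4) + 143453*(-I*sqrt(1245)/12450) = -420709*(-1/4) - 143453*I*sqrt(1245)/12450 = 420709/4 - 143453*I*sqrt(1245)/12450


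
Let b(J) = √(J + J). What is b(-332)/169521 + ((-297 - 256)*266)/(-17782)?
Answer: 73549/8891 + 2*I*√166/169521 ≈ 8.2723 + 0.00015201*I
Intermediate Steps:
b(J) = √2*√J (b(J) = √(2*J) = √2*√J)
b(-332)/169521 + ((-297 - 256)*266)/(-17782) = (√2*√(-332))/169521 + ((-297 - 256)*266)/(-17782) = (√2*(2*I*√83))*(1/169521) - 553*266*(-1/17782) = (2*I*√166)*(1/169521) - 147098*(-1/17782) = 2*I*√166/169521 + 73549/8891 = 73549/8891 + 2*I*√166/169521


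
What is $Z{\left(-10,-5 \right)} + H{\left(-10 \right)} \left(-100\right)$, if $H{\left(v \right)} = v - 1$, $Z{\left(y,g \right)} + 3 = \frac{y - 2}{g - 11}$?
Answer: $\frac{4391}{4} \approx 1097.8$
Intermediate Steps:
$Z{\left(y,g \right)} = -3 + \frac{-2 + y}{-11 + g}$ ($Z{\left(y,g \right)} = -3 + \frac{y - 2}{g - 11} = -3 + \frac{-2 + y}{-11 + g}$)
$H{\left(v \right)} = -1 + v$ ($H{\left(v \right)} = v - 1 = -1 + v$)
$Z{\left(-10,-5 \right)} + H{\left(-10 \right)} \left(-100\right) = \frac{31 - 10 - -15}{-11 - 5} + \left(-1 - 10\right) \left(-100\right) = \frac{31 - 10 + 15}{-16} - -1100 = \left(- \frac{1}{16}\right) 36 + 1100 = - \frac{9}{4} + 1100 = \frac{4391}{4}$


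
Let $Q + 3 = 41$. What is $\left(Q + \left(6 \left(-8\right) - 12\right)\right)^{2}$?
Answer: $484$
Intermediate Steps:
$Q = 38$ ($Q = -3 + 41 = 38$)
$\left(Q + \left(6 \left(-8\right) - 12\right)\right)^{2} = \left(38 + \left(6 \left(-8\right) - 12\right)\right)^{2} = \left(38 - 60\right)^{2} = \left(-22\right)^{2} = 484$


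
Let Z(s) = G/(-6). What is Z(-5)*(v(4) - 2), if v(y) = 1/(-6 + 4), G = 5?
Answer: 25/12 ≈ 2.0833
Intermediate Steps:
Z(s) = -5/6 (Z(s) = 5/(-6) = 5*(-1/6) = -5/6)
v(y) = -1/2 (v(y) = 1/(-2) = -1/2)
Z(-5)*(v(4) - 2) = -5*(-1/2 - 2)/6 = -5/6*(-5/2) = 25/12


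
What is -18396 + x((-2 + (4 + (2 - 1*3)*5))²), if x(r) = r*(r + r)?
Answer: -18234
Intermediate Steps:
x(r) = 2*r² (x(r) = r*(2*r) = 2*r²)
-18396 + x((-2 + (4 + (2 - 1*3)*5))²) = -18396 + 2*((-2 + (4 + (2 - 1*3)*5))²)² = -18396 + 2*((-2 + (4 + (2 - 3)*5))²)² = -18396 + 2*((-2 + (4 - 1*5))²)² = -18396 + 2*((-2 + (4 - 5))²)² = -18396 + 2*((-2 - 1)²)² = -18396 + 2*((-3)²)² = -18396 + 2*9² = -18396 + 2*81 = -18396 + 162 = -18234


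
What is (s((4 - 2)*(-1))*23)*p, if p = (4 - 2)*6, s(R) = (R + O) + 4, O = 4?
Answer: 1656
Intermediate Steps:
s(R) = 8 + R (s(R) = (R + 4) + 4 = (4 + R) + 4 = 8 + R)
p = 12 (p = 2*6 = 12)
(s((4 - 2)*(-1))*23)*p = ((8 + (4 - 2)*(-1))*23)*12 = ((8 + 2*(-1))*23)*12 = ((8 - 2)*23)*12 = (6*23)*12 = 138*12 = 1656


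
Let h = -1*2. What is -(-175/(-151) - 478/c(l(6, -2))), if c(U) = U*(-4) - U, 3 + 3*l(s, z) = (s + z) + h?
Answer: 215659/755 ≈ 285.64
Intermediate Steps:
h = -2
l(s, z) = -5/3 + s/3 + z/3 (l(s, z) = -1 + ((s + z) - 2)/3 = -1 + (-2 + s + z)/3 = -1 + (-⅔ + s/3 + z/3) = -5/3 + s/3 + z/3)
c(U) = -5*U (c(U) = -4*U - U = -5*U)
-(-175/(-151) - 478/c(l(6, -2))) = -(-175/(-151) - 478*(-1/(5*(-5/3 + (⅓)*6 + (⅓)*(-2))))) = -(-175*(-1/151) - 478*(-1/(5*(-5/3 + 2 - ⅔)))) = -(175/151 - 478/((-5*(-⅓)))) = -(175/151 - 478/5/3) = -(175/151 - 478*⅗) = -(175/151 - 1434/5) = -1*(-215659/755) = 215659/755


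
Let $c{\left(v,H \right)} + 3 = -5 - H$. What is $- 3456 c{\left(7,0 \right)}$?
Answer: $27648$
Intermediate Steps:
$c{\left(v,H \right)} = -8 - H$ ($c{\left(v,H \right)} = -3 - \left(5 + H\right) = -8 - H$)
$- 3456 c{\left(7,0 \right)} = - 3456 \left(-8 - 0\right) = - 3456 \left(-8 + 0\right) = \left(-3456\right) \left(-8\right) = 27648$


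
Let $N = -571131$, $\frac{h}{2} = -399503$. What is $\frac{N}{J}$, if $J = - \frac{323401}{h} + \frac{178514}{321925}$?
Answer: $- \frac{47681376034050}{80085889} \approx -5.9538 \cdot 10^{5}$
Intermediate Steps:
$h = -799006$ ($h = 2 \left(-399503\right) = -799006$)
$J = \frac{240257667}{250457650}$ ($J = - \frac{323401}{-799006} + \frac{178514}{321925} = \left(-323401\right) \left(- \frac{1}{799006}\right) + 178514 \cdot \frac{1}{321925} = \frac{24877}{61462} + \frac{178514}{321925} = \frac{240257667}{250457650} \approx 0.95927$)
$\frac{N}{J} = - \frac{571131}{\frac{240257667}{250457650}} = \left(-571131\right) \frac{250457650}{240257667} = - \frac{47681376034050}{80085889}$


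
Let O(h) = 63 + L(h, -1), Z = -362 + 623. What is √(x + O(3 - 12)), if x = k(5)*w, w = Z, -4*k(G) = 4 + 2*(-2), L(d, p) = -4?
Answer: √59 ≈ 7.6811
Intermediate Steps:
k(G) = 0 (k(G) = -(4 + 2*(-2))/4 = -(4 - 4)/4 = -¼*0 = 0)
Z = 261
w = 261
O(h) = 59 (O(h) = 63 - 4 = 59)
x = 0 (x = 0*261 = 0)
√(x + O(3 - 12)) = √(0 + 59) = √59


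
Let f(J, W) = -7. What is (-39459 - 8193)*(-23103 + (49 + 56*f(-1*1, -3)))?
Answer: 1117248792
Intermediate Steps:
(-39459 - 8193)*(-23103 + (49 + 56*f(-1*1, -3))) = (-39459 - 8193)*(-23103 + (49 + 56*(-7))) = -47652*(-23103 + (49 - 392)) = -47652*(-23103 - 343) = -47652*(-23446) = 1117248792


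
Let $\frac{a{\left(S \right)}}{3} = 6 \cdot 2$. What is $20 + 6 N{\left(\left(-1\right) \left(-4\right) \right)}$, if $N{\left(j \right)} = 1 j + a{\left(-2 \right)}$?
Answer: $260$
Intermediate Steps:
$a{\left(S \right)} = 36$ ($a{\left(S \right)} = 3 \cdot 6 \cdot 2 = 3 \cdot 12 = 36$)
$N{\left(j \right)} = 36 + j$ ($N{\left(j \right)} = 1 j + 36 = j + 36 = 36 + j$)
$20 + 6 N{\left(\left(-1\right) \left(-4\right) \right)} = 20 + 6 \left(36 - -4\right) = 20 + 6 \left(36 + 4\right) = 20 + 6 \cdot 40 = 20 + 240 = 260$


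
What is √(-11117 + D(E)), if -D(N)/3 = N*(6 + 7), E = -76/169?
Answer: I*√1875809/13 ≈ 105.35*I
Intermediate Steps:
E = -76/169 (E = -76*1/169 = -76/169 ≈ -0.44970)
D(N) = -39*N (D(N) = -3*N*(6 + 7) = -3*N*13 = -39*N)
√(-11117 + D(E)) = √(-11117 - 39*(-76/169)) = √(-11117 + 228/13) = √(-144293/13) = I*√1875809/13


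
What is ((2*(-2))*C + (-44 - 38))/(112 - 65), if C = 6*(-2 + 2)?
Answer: -82/47 ≈ -1.7447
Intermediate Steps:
C = 0 (C = 6*0 = 0)
((2*(-2))*C + (-44 - 38))/(112 - 65) = ((2*(-2))*0 + (-44 - 38))/(112 - 65) = (-4*0 - 82)/47 = (0 - 82)/47 = (1/47)*(-82) = -82/47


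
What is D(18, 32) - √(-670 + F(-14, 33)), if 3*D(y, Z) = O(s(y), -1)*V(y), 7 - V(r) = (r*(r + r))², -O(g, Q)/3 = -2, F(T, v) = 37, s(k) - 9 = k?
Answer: -839794 - I*√633 ≈ -8.3979e+5 - 25.159*I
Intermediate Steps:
s(k) = 9 + k
O(g, Q) = 6 (O(g, Q) = -3*(-2) = 6)
V(r) = 7 - 4*r⁴ (V(r) = 7 - (r*(r + r))² = 7 - (r*(2*r))² = 7 - (2*r²)² = 7 - 4*r⁴)
D(y, Z) = 14 - 8*y⁴ (D(y, Z) = (6*(7 - 4*y⁴))/3 = (42 - 24*y⁴)/3 = 14 - 8*y⁴)
D(18, 32) - √(-670 + F(-14, 33)) = (14 - 8*18⁴) - √(-670 + 37) = (14 - 8*104976) - √(-633) = (14 - 839808) - I*√633 = -839794 - I*√633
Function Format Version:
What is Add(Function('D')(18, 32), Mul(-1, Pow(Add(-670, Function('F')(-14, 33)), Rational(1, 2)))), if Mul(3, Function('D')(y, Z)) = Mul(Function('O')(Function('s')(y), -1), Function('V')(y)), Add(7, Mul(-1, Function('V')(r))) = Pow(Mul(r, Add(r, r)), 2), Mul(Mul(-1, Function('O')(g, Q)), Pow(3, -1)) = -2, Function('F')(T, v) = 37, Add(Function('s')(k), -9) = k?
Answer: Add(-839794, Mul(-1, I, Pow(633, Rational(1, 2)))) ≈ Add(-8.3979e+5, Mul(-25.159, I))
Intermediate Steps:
Function('s')(k) = Add(9, k)
Function('O')(g, Q) = 6 (Function('O')(g, Q) = Mul(-3, -2) = 6)
Function('V')(r) = Add(7, Mul(-4, Pow(r, 4))) (Function('V')(r) = Add(7, Mul(-1, Pow(Mul(r, Add(r, r)), 2))) = Add(7, Mul(-1, Pow(Mul(r, Mul(2, r)), 2))) = Add(7, Mul(-1, Pow(Mul(2, Pow(r, 2)), 2))) = Add(7, Mul(-1, Mul(4, Pow(r, 4)))) = Add(7, Mul(-4, Pow(r, 4))))
Function('D')(y, Z) = Add(14, Mul(-8, Pow(y, 4))) (Function('D')(y, Z) = Mul(Rational(1, 3), Mul(6, Add(7, Mul(-4, Pow(y, 4))))) = Mul(Rational(1, 3), Add(42, Mul(-24, Pow(y, 4)))) = Add(14, Mul(-8, Pow(y, 4))))
Add(Function('D')(18, 32), Mul(-1, Pow(Add(-670, Function('F')(-14, 33)), Rational(1, 2)))) = Add(Add(14, Mul(-8, Pow(18, 4))), Mul(-1, Pow(Add(-670, 37), Rational(1, 2)))) = Add(Add(14, Mul(-8, 104976)), Mul(-1, Pow(-633, Rational(1, 2)))) = Add(Add(14, -839808), Mul(-1, Mul(I, Pow(633, Rational(1, 2))))) = Add(-839794, Mul(-1, I, Pow(633, Rational(1, 2))))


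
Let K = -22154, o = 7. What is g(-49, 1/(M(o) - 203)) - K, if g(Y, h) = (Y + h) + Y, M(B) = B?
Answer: 4322975/196 ≈ 22056.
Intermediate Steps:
g(Y, h) = h + 2*Y
g(-49, 1/(M(o) - 203)) - K = (1/(7 - 203) + 2*(-49)) - 1*(-22154) = (1/(-196) - 98) + 22154 = (-1/196 - 98) + 22154 = -19209/196 + 22154 = 4322975/196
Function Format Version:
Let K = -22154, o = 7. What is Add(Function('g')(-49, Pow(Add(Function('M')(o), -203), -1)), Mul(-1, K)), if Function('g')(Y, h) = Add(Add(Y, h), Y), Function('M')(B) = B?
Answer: Rational(4322975, 196) ≈ 22056.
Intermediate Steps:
Function('g')(Y, h) = Add(h, Mul(2, Y))
Add(Function('g')(-49, Pow(Add(Function('M')(o), -203), -1)), Mul(-1, K)) = Add(Add(Pow(Add(7, -203), -1), Mul(2, -49)), Mul(-1, -22154)) = Add(Add(Pow(-196, -1), -98), 22154) = Add(Add(Rational(-1, 196), -98), 22154) = Add(Rational(-19209, 196), 22154) = Rational(4322975, 196)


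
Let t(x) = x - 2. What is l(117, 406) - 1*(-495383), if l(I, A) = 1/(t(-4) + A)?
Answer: 198153201/400 ≈ 4.9538e+5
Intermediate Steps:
t(x) = -2 + x
l(I, A) = 1/(-6 + A) (l(I, A) = 1/((-2 - 4) + A) = 1/(-6 + A))
l(117, 406) - 1*(-495383) = 1/(-6 + 406) - 1*(-495383) = 1/400 + 495383 = 198153201/400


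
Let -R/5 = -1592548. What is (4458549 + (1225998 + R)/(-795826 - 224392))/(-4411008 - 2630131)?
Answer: -2274341377472/3591748374151 ≈ -0.63321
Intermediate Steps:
R = 7962740 (R = -5*(-1592548) = 7962740)
(4458549 + (1225998 + R)/(-795826 - 224392))/(-4411008 - 2630131) = (4458549 + (1225998 + 7962740)/(-795826 - 224392))/(-4411008 - 2630131) = (4458549 + 9188738/(-1020218))/(-7041139) = (4458549 + 9188738*(-1/1020218))*(-1/7041139) = (4458549 - 4594369/510109)*(-1/7041139) = (2274341377472/510109)*(-1/7041139) = -2274341377472/3591748374151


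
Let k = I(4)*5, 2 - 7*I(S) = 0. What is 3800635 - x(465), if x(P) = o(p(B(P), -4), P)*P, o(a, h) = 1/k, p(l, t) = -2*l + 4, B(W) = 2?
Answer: 7600619/2 ≈ 3.8003e+6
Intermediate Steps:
I(S) = 2/7 (I(S) = 2/7 - ⅐*0 = 2/7 + 0 = 2/7)
p(l, t) = 4 - 2*l
k = 10/7 (k = (2/7)*5 = 10/7 ≈ 1.4286)
o(a, h) = 7/10 (o(a, h) = 1/(10/7) = 7/10)
x(P) = 7*P/10
3800635 - x(465) = 3800635 - 7*465/10 = 3800635 - 1*651/2 = 3800635 - 651/2 = 7600619/2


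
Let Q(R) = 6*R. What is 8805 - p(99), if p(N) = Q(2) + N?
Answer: 8694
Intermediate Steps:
p(N) = 12 + N (p(N) = 6*2 + N = 12 + N)
8805 - p(99) = 8805 - (12 + 99) = 8805 - 1*111 = 8805 - 111 = 8694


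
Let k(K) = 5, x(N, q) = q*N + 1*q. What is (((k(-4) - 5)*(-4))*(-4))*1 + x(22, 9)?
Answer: 207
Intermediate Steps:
x(N, q) = q + N*q (x(N, q) = N*q + q = q + N*q)
(((k(-4) - 5)*(-4))*(-4))*1 + x(22, 9) = (((5 - 5)*(-4))*(-4))*1 + 9*(1 + 22) = ((0*(-4))*(-4))*1 + 9*23 = (0*(-4))*1 + 207 = 0*1 + 207 = 0 + 207 = 207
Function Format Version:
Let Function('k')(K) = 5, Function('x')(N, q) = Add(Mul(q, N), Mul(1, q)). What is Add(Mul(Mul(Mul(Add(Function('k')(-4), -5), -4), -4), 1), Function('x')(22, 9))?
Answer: 207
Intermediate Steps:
Function('x')(N, q) = Add(q, Mul(N, q)) (Function('x')(N, q) = Add(Mul(N, q), q) = Add(q, Mul(N, q)))
Add(Mul(Mul(Mul(Add(Function('k')(-4), -5), -4), -4), 1), Function('x')(22, 9)) = Add(Mul(Mul(Mul(Add(5, -5), -4), -4), 1), Mul(9, Add(1, 22))) = Add(Mul(Mul(Mul(0, -4), -4), 1), Mul(9, 23)) = Add(Mul(Mul(0, -4), 1), 207) = Add(Mul(0, 1), 207) = Add(0, 207) = 207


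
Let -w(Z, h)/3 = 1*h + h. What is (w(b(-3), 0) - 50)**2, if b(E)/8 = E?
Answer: 2500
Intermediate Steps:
b(E) = 8*E
w(Z, h) = -6*h (w(Z, h) = -3*(1*h + h) = -3*(h + h) = -6*h)
(w(b(-3), 0) - 50)**2 = (-6*0 - 50)**2 = (0 - 50)**2 = (-50)**2 = 2500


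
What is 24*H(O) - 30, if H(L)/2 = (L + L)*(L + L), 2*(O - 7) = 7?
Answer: 21138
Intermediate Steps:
O = 21/2 (O = 7 + (½)*7 = 7 + 7/2 = 21/2 ≈ 10.500)
H(L) = 8*L² (H(L) = 2*((L + L)*(L + L)) = 2*((2*L)*(2*L)) = 2*(4*L²) = 8*L²)
24*H(O) - 30 = 24*(8*(21/2)²) - 30 = 24*(8*(441/4)) - 30 = 24*882 - 30 = 21168 - 30 = 21138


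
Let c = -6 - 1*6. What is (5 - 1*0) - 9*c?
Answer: 113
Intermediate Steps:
c = -12 (c = -6 - 6 = -12)
(5 - 1*0) - 9*c = (5 - 1*0) - 9*(-12) = (5 + 0) + 108 = 5 + 108 = 113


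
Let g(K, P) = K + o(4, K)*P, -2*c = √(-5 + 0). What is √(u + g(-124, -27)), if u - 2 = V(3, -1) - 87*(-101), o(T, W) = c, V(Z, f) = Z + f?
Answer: 3*√(3852 + 6*I*√5)/2 ≈ 93.097 + 0.16213*I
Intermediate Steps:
c = -I*√5/2 (c = -√(-5 + 0)/2 = -I*√5/2 ≈ -1.118*I)
o(T, W) = -I*√5/2
g(K, P) = K - I*P*√5/2 (g(K, P) = K + (-I*√5/2)*P = K - I*P*√5/2)
u = 8791 (u = 2 + ((3 - 1) - 87*(-101)) = 2 + (2 + 8787) = 2 + 8789 = 8791)
√(u + g(-124, -27)) = √(8791 + (-124 - ½*I*(-27)*√5)) = √(8791 + (-124 + 27*I*√5/2)) = √(8667 + 27*I*√5/2)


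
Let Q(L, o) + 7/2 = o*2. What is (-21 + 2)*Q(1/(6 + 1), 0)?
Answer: 133/2 ≈ 66.500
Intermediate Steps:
Q(L, o) = -7/2 + 2*o (Q(L, o) = -7/2 + o*2 = -7/2 + 2*o)
(-21 + 2)*Q(1/(6 + 1), 0) = (-21 + 2)*(-7/2 + 2*0) = -19*(-7/2 + 0) = -19*(-7/2) = 133/2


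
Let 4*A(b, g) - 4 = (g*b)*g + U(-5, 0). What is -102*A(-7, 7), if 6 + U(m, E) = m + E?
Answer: 8925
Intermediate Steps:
U(m, E) = -6 + E + m (U(m, E) = -6 + (m + E) = -6 + (E + m) = -6 + E + m)
A(b, g) = -7/4 + b*g**2/4 (A(b, g) = 1 + ((g*b)*g + (-6 + 0 - 5))/4 = 1 + ((b*g)*g - 11)/4 = 1 + (b*g**2 - 11)/4 = 1 + (-11 + b*g**2)/4 = 1 + (-11/4 + b*g**2/4) = -7/4 + b*g**2/4)
-102*A(-7, 7) = -102*(-7/4 + (1/4)*(-7)*7**2) = -102*(-7/4 + (1/4)*(-7)*49) = -102*(-7/4 - 343/4) = -102*(-175/2) = 8925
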